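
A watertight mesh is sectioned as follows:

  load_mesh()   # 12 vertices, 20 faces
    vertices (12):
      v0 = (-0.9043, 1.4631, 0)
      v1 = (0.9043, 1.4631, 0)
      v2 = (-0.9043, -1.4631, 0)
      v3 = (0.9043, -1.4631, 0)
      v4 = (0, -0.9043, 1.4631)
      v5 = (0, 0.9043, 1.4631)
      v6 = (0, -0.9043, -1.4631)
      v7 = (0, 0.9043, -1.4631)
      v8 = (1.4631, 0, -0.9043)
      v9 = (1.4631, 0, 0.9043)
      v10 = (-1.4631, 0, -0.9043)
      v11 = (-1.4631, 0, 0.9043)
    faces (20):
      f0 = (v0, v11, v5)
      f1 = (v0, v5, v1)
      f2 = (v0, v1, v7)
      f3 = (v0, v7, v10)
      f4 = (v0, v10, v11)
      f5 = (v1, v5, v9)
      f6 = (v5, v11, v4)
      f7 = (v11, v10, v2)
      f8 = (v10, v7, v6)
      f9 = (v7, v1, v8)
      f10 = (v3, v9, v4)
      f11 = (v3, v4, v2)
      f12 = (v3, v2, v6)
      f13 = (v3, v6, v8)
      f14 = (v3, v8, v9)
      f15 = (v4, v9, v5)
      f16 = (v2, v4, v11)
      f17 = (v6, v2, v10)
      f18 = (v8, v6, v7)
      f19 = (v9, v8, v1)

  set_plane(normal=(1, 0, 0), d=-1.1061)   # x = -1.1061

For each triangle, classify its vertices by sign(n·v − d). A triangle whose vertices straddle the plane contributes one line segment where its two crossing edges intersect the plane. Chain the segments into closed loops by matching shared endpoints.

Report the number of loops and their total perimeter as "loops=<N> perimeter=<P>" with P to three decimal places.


Straddling triangles (8 of 20):
  (v0,v11,v5) [+-+] → (-1.1061, 0.934729, 0.326571)–(-1.1061, 0.220651, 1.04065)  len=1.0099
  (v0,v7,v10) [++-] → (-1.1061, 0.220651, -1.04065)–(-1.1061, 0.934729, -0.326571)  len=1.0099
  (v0,v10,v11) [+--] → (-1.1061, 0.934729, -0.326571)–(-1.1061, 0.934729, 0.326571)  len=0.6531
  (v5,v11,v4) [+-+] → (-1.1061, 0.220651, 1.04065)–(-1.1061, -0.220651, 1.04065)  len=0.4413
  (v11,v10,v2) [--+] → (-1.1061, -0.934729, -0.326571)–(-1.1061, -0.934729, 0.326571)  len=0.6531
  (v10,v7,v6) [-++] → (-1.1061, 0.220651, -1.04065)–(-1.1061, -0.220651, -1.04065)  len=0.4413
  (v2,v4,v11) [++-] → (-1.1061, -0.220651, 1.04065)–(-1.1061, -0.934729, 0.326571)  len=1.0099
  (v6,v2,v10) [++-] → (-1.1061, -0.934729, -0.326571)–(-1.1061, -0.220651, -1.04065)  len=1.0099

Chained into 1 loop(s):
  loop 1: 8 segments, perimeter = 6.2283
Total perimeter = 6.228

loops=1 perimeter=6.228


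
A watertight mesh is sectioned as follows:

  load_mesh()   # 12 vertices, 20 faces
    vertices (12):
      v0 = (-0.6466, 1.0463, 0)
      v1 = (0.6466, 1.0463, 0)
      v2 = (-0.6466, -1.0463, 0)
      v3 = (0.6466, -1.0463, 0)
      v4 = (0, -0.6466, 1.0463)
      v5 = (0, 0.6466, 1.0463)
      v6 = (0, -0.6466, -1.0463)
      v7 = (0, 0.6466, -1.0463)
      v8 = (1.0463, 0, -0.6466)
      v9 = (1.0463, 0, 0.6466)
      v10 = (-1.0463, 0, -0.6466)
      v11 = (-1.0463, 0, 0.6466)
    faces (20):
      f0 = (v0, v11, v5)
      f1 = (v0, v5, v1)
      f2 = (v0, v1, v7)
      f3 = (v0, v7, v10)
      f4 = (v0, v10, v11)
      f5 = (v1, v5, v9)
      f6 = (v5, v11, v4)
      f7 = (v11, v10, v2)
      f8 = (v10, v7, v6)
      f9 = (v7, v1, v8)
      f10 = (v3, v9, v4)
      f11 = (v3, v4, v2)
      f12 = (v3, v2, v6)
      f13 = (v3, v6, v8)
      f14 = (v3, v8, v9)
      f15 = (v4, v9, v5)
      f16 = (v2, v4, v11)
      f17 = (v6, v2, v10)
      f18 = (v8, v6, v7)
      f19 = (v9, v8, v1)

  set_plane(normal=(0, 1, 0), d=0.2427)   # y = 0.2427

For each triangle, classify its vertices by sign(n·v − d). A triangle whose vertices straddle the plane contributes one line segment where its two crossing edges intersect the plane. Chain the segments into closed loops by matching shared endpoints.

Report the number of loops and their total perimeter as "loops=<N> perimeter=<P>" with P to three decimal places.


loops=1 perimeter=6.482

Straddling triangles (10 of 20):
  (v0,v11,v5) [+-+] → (-0.953585, 0.2427, 0.496615)–(-0.653573, 0.2427, 0.796627)  len=0.4243
  (v0,v7,v10) [++-] → (-0.653573, 0.2427, -0.796627)–(-0.953585, 0.2427, -0.496615)  len=0.4243
  (v0,v10,v11) [+--] → (-0.953585, 0.2427, -0.496615)–(-0.953585, 0.2427, 0.496615)  len=0.9932
  (v1,v5,v9) [++-] → (0.653573, 0.2427, 0.796627)–(0.953585, 0.2427, 0.496615)  len=0.4243
  (v5,v11,v4) [+--] → (-0.653573, 0.2427, 0.796627)–(0, 0.2427, 1.0463)  len=0.6996
  (v10,v7,v6) [-+-] → (-0.653573, 0.2427, -0.796627)–(0, 0.2427, -1.0463)  len=0.6996
  (v7,v1,v8) [++-] → (0.953585, 0.2427, -0.496615)–(0.653573, 0.2427, -0.796627)  len=0.4243
  (v4,v9,v5) [--+] → (0.653573, 0.2427, 0.796627)–(0, 0.2427, 1.0463)  len=0.6996
  (v8,v6,v7) [--+] → (0, 0.2427, -1.0463)–(0.653573, 0.2427, -0.796627)  len=0.6996
  (v9,v8,v1) [--+] → (0.953585, 0.2427, -0.496615)–(0.953585, 0.2427, 0.496615)  len=0.9932

Chained into 1 loop(s):
  loop 1: 10 segments, perimeter = 6.4821
Total perimeter = 6.482


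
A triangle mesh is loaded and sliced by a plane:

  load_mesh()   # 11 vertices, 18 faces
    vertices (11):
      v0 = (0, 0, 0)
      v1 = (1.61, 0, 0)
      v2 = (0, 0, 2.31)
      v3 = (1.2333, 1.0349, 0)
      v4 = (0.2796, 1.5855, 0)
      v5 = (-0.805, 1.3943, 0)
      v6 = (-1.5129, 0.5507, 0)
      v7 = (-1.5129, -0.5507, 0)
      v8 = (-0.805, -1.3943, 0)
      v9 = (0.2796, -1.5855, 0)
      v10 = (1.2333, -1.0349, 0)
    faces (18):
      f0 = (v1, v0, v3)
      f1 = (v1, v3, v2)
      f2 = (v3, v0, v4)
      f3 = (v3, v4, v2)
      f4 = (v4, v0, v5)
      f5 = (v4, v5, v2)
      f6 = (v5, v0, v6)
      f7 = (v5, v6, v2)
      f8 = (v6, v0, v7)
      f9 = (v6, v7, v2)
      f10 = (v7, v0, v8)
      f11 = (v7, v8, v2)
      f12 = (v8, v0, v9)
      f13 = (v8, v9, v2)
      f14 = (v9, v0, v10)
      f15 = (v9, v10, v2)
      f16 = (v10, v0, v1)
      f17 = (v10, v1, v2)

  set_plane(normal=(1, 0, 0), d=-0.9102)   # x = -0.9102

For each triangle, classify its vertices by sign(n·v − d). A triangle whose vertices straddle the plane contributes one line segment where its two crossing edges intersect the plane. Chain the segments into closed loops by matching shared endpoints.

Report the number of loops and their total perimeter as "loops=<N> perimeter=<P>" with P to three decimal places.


loops=1 perimeter=5.828

Straddling triangles (6 of 18):
  (v5,v0,v6) [++-] → (-0.9102, 0.331315, 0)–(-0.9102, 1.26893, 0)  len=0.9376
  (v5,v6,v2) [+-+] → (-0.9102, 1.26893, 0)–(-0.9102, 0.331315, 0.920244)  len=1.3138
  (v6,v0,v7) [-+-] → (-0.9102, 0.331315, 0)–(-0.9102, -0.331315, 0)  len=0.6626
  (v6,v7,v2) [--+] → (-0.9102, -0.331315, 0.920244)–(-0.9102, 0.331315, 0.920244)  len=0.6626
  (v7,v0,v8) [-++] → (-0.9102, -0.331315, 0)–(-0.9102, -1.26893, 0)  len=0.9376
  (v7,v8,v2) [-++] → (-0.9102, -1.26893, 0)–(-0.9102, -0.331315, 0.920244)  len=1.3138

Chained into 1 loop(s):
  loop 1: 6 segments, perimeter = 5.8280
Total perimeter = 5.828


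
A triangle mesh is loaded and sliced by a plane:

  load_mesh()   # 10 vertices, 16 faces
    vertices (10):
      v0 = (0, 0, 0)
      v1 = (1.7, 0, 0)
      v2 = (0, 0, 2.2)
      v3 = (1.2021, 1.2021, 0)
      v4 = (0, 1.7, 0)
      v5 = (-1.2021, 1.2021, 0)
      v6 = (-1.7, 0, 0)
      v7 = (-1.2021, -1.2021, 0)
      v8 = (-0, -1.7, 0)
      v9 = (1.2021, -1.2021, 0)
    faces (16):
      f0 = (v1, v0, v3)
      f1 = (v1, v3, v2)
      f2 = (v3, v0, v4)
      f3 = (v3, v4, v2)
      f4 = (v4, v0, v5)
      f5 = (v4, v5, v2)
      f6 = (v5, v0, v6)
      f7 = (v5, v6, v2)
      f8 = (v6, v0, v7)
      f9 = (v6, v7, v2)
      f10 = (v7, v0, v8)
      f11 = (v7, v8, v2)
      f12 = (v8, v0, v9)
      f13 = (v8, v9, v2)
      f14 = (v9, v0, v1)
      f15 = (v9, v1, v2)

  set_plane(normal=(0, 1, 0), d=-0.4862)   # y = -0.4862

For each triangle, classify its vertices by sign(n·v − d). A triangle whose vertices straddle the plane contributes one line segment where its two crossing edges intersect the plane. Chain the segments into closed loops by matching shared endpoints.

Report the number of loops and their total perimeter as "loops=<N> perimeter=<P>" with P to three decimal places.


loops=1 perimeter=7.412

Straddling triangles (8 of 16):
  (v6,v0,v7) [++-] → (-0.4862, -0.4862, 0)–(-1.49862, -0.4862, 0)  len=1.0124
  (v6,v7,v2) [+-+] → (-1.49862, -0.4862, 0)–(-0.4862, -0.4862, 1.31019)  len=1.6558
  (v7,v0,v8) [-+-] → (-0.4862, -0.4862, 0)–(0, -0.4862, 0)  len=0.4862
  (v7,v8,v2) [--+] → (0, -0.4862, 1.5708)–(-0.4862, -0.4862, 1.31019)  len=0.5516
  (v8,v0,v9) [-+-] → (0, -0.4862, 0)–(0.4862, -0.4862, 0)  len=0.4862
  (v8,v9,v2) [--+] → (0.4862, -0.4862, 1.31019)–(0, -0.4862, 1.5708)  len=0.5516
  (v9,v0,v1) [-++] → (0.4862, -0.4862, 0)–(1.49862, -0.4862, 0)  len=1.0124
  (v9,v1,v2) [-++] → (1.49862, -0.4862, 0)–(0.4862, -0.4862, 1.31019)  len=1.6558

Chained into 1 loop(s):
  loop 1: 8 segments, perimeter = 7.4121
Total perimeter = 7.412


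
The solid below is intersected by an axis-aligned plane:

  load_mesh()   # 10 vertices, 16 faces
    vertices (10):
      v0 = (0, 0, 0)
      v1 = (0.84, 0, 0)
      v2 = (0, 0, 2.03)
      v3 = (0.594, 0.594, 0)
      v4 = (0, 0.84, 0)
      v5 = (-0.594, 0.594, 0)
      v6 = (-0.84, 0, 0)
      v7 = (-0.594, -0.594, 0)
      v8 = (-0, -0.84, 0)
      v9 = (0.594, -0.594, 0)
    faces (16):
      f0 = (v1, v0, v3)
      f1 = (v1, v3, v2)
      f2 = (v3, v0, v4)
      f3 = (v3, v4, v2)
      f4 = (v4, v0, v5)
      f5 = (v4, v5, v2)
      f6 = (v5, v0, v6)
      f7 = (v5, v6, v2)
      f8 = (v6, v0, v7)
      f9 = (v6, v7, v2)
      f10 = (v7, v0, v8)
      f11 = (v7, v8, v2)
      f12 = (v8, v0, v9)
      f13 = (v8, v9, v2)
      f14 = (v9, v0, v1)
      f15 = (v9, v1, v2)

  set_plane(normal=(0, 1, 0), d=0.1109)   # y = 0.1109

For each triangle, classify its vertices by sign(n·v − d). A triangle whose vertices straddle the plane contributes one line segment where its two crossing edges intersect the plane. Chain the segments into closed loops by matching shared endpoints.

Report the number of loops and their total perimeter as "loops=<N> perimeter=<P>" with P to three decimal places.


Straddling triangles (8 of 16):
  (v1,v0,v3) [--+] → (0.1109, 0.1109, 0)–(0.794072, 0.1109, 0)  len=0.6832
  (v1,v3,v2) [-+-] → (0.794072, 0.1109, 0)–(0.1109, 0.1109, 1.651)  len=1.7868
  (v3,v0,v4) [+-+] → (0.1109, 0.1109, 0)–(0, 0.1109, 0)  len=0.1109
  (v3,v4,v2) [++-] → (0, 0.1109, 1.76199)–(0.1109, 0.1109, 1.651)  len=0.1569
  (v4,v0,v5) [+-+] → (0, 0.1109, 0)–(-0.1109, 0.1109, 0)  len=0.1109
  (v4,v5,v2) [++-] → (-0.1109, 0.1109, 1.651)–(0, 0.1109, 1.76199)  len=0.1569
  (v5,v0,v6) [+--] → (-0.1109, 0.1109, 0)–(-0.794072, 0.1109, 0)  len=0.6832
  (v5,v6,v2) [+--] → (-0.794072, 0.1109, 0)–(-0.1109, 0.1109, 1.651)  len=1.7868

Chained into 1 loop(s):
  loop 1: 8 segments, perimeter = 5.4755
Total perimeter = 5.475

loops=1 perimeter=5.475


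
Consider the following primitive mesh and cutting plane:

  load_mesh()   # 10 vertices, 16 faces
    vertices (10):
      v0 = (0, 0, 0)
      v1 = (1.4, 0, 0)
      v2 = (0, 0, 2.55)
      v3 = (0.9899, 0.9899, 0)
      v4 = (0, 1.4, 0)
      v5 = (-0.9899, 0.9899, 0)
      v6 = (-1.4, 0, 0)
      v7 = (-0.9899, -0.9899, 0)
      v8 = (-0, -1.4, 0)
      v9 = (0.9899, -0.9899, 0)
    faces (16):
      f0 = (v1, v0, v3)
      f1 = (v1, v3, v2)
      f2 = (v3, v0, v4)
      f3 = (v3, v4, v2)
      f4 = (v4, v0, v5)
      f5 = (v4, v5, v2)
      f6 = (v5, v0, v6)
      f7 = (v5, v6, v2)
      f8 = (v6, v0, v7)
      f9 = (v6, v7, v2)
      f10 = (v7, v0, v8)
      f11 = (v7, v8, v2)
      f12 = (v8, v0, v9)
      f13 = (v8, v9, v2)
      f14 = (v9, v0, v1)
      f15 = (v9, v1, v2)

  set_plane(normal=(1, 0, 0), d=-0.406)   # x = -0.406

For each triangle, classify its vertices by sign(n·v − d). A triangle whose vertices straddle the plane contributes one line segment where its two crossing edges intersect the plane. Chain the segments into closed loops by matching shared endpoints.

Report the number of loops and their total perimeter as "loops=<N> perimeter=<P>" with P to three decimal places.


loops=1 perimeter=6.913

Straddling triangles (8 of 16):
  (v4,v0,v5) [++-] → (-0.406, 0.406, 0)–(-0.406, 1.2318, 0)  len=0.8258
  (v4,v5,v2) [+-+] → (-0.406, 1.2318, 0)–(-0.406, 0.406, 1.50414)  len=1.7159
  (v5,v0,v6) [-+-] → (-0.406, 0.406, 0)–(-0.406, 0, 0)  len=0.4060
  (v5,v6,v2) [--+] → (-0.406, 0, 1.8105)–(-0.406, 0.406, 1.50414)  len=0.5086
  (v6,v0,v7) [-+-] → (-0.406, 0, 0)–(-0.406, -0.406, 0)  len=0.4060
  (v6,v7,v2) [--+] → (-0.406, -0.406, 1.50414)–(-0.406, 0, 1.8105)  len=0.5086
  (v7,v0,v8) [-++] → (-0.406, -0.406, 0)–(-0.406, -1.2318, 0)  len=0.8258
  (v7,v8,v2) [-++] → (-0.406, -1.2318, 0)–(-0.406, -0.406, 1.50414)  len=1.7159

Chained into 1 loop(s):
  loop 1: 8 segments, perimeter = 6.9127
Total perimeter = 6.913


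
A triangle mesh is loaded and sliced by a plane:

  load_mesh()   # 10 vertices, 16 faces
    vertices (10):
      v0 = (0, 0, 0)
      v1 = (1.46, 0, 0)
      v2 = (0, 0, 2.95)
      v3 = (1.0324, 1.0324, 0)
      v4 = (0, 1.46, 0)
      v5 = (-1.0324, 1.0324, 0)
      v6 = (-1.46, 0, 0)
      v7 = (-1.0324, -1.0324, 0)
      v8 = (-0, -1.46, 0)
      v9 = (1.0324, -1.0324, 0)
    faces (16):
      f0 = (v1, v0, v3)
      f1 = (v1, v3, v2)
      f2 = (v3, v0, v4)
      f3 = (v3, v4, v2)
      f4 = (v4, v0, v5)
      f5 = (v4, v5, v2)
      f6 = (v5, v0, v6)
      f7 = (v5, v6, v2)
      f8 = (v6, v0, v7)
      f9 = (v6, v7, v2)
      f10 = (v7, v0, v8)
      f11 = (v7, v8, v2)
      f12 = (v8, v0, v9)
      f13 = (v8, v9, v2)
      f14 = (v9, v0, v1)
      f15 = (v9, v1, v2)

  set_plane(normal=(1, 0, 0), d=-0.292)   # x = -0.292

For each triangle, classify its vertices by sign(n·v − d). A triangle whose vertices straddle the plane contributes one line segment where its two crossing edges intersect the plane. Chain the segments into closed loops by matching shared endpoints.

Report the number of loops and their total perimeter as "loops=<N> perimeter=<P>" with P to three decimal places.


loops=1 perimeter=8.161

Straddling triangles (8 of 16):
  (v4,v0,v5) [++-] → (-0.292, 0.292, 0)–(-0.292, 1.33906, 0)  len=1.0471
  (v4,v5,v2) [+-+] → (-0.292, 1.33906, 0)–(-0.292, 0.292, 2.11563)  len=2.3606
  (v5,v0,v6) [-+-] → (-0.292, 0.292, 0)–(-0.292, 0, 0)  len=0.2920
  (v5,v6,v2) [--+] → (-0.292, 0, 2.36)–(-0.292, 0.292, 2.11563)  len=0.3808
  (v6,v0,v7) [-+-] → (-0.292, 0, 0)–(-0.292, -0.292, 0)  len=0.2920
  (v6,v7,v2) [--+] → (-0.292, -0.292, 2.11563)–(-0.292, 0, 2.36)  len=0.3808
  (v7,v0,v8) [-++] → (-0.292, -0.292, 0)–(-0.292, -1.33906, 0)  len=1.0471
  (v7,v8,v2) [-++] → (-0.292, -1.33906, 0)–(-0.292, -0.292, 2.11563)  len=2.3606

Chained into 1 loop(s):
  loop 1: 8 segments, perimeter = 8.1608
Total perimeter = 8.161


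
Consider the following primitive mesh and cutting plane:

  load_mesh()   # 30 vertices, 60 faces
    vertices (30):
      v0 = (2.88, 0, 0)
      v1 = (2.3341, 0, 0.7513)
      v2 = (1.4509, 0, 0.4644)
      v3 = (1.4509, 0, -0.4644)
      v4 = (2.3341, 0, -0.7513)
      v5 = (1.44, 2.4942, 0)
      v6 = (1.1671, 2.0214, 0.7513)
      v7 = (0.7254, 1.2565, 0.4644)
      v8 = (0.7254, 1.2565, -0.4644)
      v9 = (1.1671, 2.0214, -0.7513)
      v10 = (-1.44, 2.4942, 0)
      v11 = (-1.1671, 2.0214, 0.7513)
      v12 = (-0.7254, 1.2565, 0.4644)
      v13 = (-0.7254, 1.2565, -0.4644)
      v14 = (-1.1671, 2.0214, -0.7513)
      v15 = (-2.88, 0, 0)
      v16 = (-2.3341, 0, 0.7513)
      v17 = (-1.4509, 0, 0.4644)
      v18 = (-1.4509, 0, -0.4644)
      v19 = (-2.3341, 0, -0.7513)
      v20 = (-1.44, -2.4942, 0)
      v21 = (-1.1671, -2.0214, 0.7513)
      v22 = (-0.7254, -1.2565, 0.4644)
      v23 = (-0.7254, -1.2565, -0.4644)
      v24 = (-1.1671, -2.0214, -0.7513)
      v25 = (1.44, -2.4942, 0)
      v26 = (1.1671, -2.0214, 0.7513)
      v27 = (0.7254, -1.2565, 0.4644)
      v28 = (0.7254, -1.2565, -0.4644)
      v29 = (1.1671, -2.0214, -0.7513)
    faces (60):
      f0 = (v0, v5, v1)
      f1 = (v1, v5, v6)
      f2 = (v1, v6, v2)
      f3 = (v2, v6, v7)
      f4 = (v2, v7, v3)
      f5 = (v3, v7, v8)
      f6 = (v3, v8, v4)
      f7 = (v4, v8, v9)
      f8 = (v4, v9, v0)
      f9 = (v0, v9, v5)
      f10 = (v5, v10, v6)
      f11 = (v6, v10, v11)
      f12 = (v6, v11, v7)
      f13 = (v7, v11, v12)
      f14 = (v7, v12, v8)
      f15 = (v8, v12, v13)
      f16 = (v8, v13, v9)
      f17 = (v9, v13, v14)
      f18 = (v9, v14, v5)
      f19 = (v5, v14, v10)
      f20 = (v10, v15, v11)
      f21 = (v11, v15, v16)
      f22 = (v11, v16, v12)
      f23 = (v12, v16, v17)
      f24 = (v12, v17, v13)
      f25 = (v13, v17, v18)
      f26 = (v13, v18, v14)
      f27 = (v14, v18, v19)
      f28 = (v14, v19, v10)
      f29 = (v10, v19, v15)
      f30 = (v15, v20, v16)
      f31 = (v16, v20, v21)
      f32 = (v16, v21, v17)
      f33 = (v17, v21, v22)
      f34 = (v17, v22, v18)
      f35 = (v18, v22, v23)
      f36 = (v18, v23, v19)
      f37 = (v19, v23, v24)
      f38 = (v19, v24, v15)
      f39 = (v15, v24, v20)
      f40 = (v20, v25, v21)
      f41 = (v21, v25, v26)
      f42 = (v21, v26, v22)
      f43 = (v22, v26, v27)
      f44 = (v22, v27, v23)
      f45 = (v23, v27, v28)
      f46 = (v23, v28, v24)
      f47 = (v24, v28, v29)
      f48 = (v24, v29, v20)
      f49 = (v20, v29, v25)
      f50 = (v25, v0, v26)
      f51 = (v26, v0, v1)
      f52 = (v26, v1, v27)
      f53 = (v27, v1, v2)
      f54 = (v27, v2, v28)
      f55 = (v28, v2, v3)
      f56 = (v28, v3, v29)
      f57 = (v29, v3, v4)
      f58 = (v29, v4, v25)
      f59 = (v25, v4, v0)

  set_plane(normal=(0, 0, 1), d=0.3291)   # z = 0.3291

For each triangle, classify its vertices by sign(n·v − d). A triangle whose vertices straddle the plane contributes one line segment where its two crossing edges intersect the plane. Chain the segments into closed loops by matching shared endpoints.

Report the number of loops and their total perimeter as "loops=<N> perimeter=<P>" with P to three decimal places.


loops=2 perimeter=24.551

Straddling triangles (24 of 60):
  (v0,v5,v1) [--+] → (1.83165, 1.40164, 0.3291)–(2.64087, 0, 0.3291)  len=1.6185
  (v1,v5,v6) [+-+] → (1.83165, 1.40164, 0.3291)–(1.32046, 2.28709, 0.3291)  len=1.0224
  (v2,v7,v3) [++-] → (0.831085, 1.07346, 0.3291)–(1.4509, 0, 0.3291)  len=1.2396
  (v3,v7,v8) [-+-] → (0.831085, 1.07346, 0.3291)–(0.7254, 1.2565, 0.3291)  len=0.2114
  (v5,v10,v6) [--+] → (-0.297984, 2.28709, 0.3291)–(1.32046, 2.28709, 0.3291)  len=1.6184
  (v6,v10,v11) [+-+] → (-0.297984, 2.28709, 0.3291)–(-1.32046, 2.28709, 0.3291)  len=1.0225
  (v7,v12,v8) [++-] → (-0.514059, 1.2565, 0.3291)–(0.7254, 1.2565, 0.3291)  len=1.2395
  (v8,v12,v13) [-+-] → (-0.514059, 1.2565, 0.3291)–(-0.7254, 1.2565, 0.3291)  len=0.2113
  (v10,v15,v11) [--+] → (-2.12968, 0.885456, 0.3291)–(-1.32046, 2.28709, 0.3291)  len=1.6185
  (v11,v15,v16) [+-+] → (-2.12968, 0.885456, 0.3291)–(-2.64087, 0, 0.3291)  len=1.0224
  (v12,v17,v13) [++-] → (-1.34522, 0.183037, 0.3291)–(-0.7254, 1.2565, 0.3291)  len=1.2396
  (v13,v17,v18) [-+-] → (-1.34522, 0.183037, 0.3291)–(-1.4509, 0, 0.3291)  len=0.2114
  (v15,v20,v16) [--+] → (-1.83165, -1.40164, 0.3291)–(-2.64087, 0, 0.3291)  len=1.6185
  (v16,v20,v21) [+-+] → (-1.83165, -1.40164, 0.3291)–(-1.32046, -2.28709, 0.3291)  len=1.0224
  (v17,v22,v18) [++-] → (-0.831085, -1.07346, 0.3291)–(-1.4509, 0, 0.3291)  len=1.2396
  (v18,v22,v23) [-+-] → (-0.831085, -1.07346, 0.3291)–(-0.7254, -1.2565, 0.3291)  len=0.2114
  (v20,v25,v21) [--+] → (0.297984, -2.28709, 0.3291)–(-1.32046, -2.28709, 0.3291)  len=1.6184
  (v21,v25,v26) [+-+] → (0.297984, -2.28709, 0.3291)–(1.32046, -2.28709, 0.3291)  len=1.0225
  (v22,v27,v23) [++-] → (0.514059, -1.2565, 0.3291)–(-0.7254, -1.2565, 0.3291)  len=1.2395
  (v23,v27,v28) [-+-] → (0.514059, -1.2565, 0.3291)–(0.7254, -1.2565, 0.3291)  len=0.2113
  (v25,v0,v26) [--+] → (2.12968, -0.885456, 0.3291)–(1.32046, -2.28709, 0.3291)  len=1.6185
  (v26,v0,v1) [+-+] → (2.12968, -0.885456, 0.3291)–(2.64087, 0, 0.3291)  len=1.0224
  (v27,v2,v28) [++-] → (1.34522, -0.183037, 0.3291)–(0.7254, -1.2565, 0.3291)  len=1.2396
  (v28,v2,v3) [-+-] → (1.34522, -0.183037, 0.3291)–(1.4509, 0, 0.3291)  len=0.2114

Chained into 2 loop(s):
  loop 1: 12 segments, perimeter = 15.8454
  loop 2: 12 segments, perimeter = 8.7052
Total perimeter = 24.551


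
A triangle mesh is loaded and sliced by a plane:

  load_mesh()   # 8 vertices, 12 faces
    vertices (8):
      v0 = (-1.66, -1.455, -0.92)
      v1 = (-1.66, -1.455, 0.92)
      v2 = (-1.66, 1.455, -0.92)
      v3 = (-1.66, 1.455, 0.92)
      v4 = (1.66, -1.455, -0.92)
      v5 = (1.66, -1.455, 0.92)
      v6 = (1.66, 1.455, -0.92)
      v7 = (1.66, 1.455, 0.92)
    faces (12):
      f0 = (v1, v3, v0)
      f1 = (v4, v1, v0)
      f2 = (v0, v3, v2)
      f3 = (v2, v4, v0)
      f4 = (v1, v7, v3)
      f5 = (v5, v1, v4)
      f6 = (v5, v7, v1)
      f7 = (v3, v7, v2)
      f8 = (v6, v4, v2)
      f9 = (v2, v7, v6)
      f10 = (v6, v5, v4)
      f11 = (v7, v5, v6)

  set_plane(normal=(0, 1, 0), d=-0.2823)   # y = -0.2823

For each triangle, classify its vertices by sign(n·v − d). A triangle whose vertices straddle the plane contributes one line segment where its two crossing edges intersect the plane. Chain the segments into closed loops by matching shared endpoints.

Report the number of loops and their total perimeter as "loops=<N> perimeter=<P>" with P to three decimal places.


Straddling triangles (8 of 12):
  (v1,v3,v0) [-+-] → (-1.66, -0.2823, 0.92)–(-1.66, -0.2823, -0.178499)  len=1.0985
  (v0,v3,v2) [-++] → (-1.66, -0.2823, -0.178499)–(-1.66, -0.2823, -0.92)  len=0.7415
  (v2,v4,v0) [+--] → (0.322074, -0.2823, -0.92)–(-1.66, -0.2823, -0.92)  len=1.9821
  (v1,v7,v3) [-++] → (-0.322074, -0.2823, 0.92)–(-1.66, -0.2823, 0.92)  len=1.3379
  (v5,v7,v1) [-+-] → (1.66, -0.2823, 0.92)–(-0.322074, -0.2823, 0.92)  len=1.9821
  (v6,v4,v2) [+-+] → (1.66, -0.2823, -0.92)–(0.322074, -0.2823, -0.92)  len=1.3379
  (v6,v5,v4) [+--] → (1.66, -0.2823, 0.178499)–(1.66, -0.2823, -0.92)  len=1.0985
  (v7,v5,v6) [+-+] → (1.66, -0.2823, 0.92)–(1.66, -0.2823, 0.178499)  len=0.7415

Chained into 1 loop(s):
  loop 1: 8 segments, perimeter = 10.3200
Total perimeter = 10.320

loops=1 perimeter=10.320


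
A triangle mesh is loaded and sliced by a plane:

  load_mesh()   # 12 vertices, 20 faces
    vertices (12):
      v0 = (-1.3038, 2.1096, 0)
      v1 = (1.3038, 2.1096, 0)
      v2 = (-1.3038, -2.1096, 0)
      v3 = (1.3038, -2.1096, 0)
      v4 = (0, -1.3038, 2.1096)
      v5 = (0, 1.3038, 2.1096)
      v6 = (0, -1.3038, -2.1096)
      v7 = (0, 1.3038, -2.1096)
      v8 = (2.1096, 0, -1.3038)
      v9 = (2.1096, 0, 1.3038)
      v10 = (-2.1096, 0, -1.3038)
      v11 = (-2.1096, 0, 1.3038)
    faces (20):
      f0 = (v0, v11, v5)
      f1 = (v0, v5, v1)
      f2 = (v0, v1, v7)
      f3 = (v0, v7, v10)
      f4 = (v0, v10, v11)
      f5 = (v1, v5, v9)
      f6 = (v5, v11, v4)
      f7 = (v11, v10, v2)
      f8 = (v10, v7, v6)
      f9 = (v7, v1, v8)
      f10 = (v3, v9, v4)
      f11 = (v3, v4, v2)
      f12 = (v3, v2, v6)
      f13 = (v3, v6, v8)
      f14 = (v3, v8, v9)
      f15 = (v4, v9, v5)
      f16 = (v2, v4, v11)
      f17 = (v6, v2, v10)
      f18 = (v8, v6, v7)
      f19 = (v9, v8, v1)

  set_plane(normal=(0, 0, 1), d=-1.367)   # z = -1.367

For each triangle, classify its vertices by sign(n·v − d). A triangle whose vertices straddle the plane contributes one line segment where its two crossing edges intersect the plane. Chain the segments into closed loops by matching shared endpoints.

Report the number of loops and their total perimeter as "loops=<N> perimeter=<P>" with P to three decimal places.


loops=1 perimeter=10.646

Straddling triangles (8 of 20):
  (v0,v1,v7) [++-] → (0.45895, 1.58745, -1.367)–(-0.45895, 1.58745, -1.367)  len=0.9179
  (v0,v7,v10) [+-+] → (-0.45895, 1.58745, -1.367)–(-1.94414, 0.102259, -1.367)  len=2.1004
  (v10,v7,v6) [+--] → (-1.94414, 0.102259, -1.367)–(-1.94414, -0.102259, -1.367)  len=0.2045
  (v7,v1,v8) [-++] → (0.45895, 1.58745, -1.367)–(1.94414, 0.102259, -1.367)  len=2.1004
  (v3,v2,v6) [++-] → (-0.45895, -1.58745, -1.367)–(0.45895, -1.58745, -1.367)  len=0.9179
  (v3,v6,v8) [+-+] → (0.45895, -1.58745, -1.367)–(1.94414, -0.102259, -1.367)  len=2.1004
  (v6,v2,v10) [-++] → (-0.45895, -1.58745, -1.367)–(-1.94414, -0.102259, -1.367)  len=2.1004
  (v8,v6,v7) [+--] → (1.94414, -0.102259, -1.367)–(1.94414, 0.102259, -1.367)  len=0.2045

Chained into 1 loop(s):
  loop 1: 8 segments, perimeter = 10.6463
Total perimeter = 10.646


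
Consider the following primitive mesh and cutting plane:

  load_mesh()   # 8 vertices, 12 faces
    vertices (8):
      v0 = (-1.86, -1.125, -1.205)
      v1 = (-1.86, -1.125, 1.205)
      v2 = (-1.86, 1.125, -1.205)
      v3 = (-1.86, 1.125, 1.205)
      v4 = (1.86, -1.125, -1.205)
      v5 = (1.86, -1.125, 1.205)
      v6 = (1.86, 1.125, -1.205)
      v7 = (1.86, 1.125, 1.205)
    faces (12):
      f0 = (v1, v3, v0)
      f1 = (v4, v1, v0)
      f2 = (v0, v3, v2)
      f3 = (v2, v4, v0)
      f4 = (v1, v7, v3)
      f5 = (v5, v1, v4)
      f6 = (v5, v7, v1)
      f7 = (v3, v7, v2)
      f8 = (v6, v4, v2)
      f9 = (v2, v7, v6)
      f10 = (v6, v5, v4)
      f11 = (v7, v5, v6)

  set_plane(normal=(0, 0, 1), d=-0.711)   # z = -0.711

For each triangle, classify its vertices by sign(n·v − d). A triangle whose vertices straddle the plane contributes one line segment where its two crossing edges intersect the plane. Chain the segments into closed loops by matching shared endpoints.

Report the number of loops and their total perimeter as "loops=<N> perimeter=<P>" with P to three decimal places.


loops=1 perimeter=11.940

Straddling triangles (8 of 12):
  (v1,v3,v0) [++-] → (-1.86, -0.663797, -0.711)–(-1.86, -1.125, -0.711)  len=0.4612
  (v4,v1,v0) [-+-] → (1.09748, -1.125, -0.711)–(-1.86, -1.125, -0.711)  len=2.9575
  (v0,v3,v2) [-+-] → (-1.86, -0.663797, -0.711)–(-1.86, 1.125, -0.711)  len=1.7888
  (v5,v1,v4) [++-] → (1.09748, -1.125, -0.711)–(1.86, -1.125, -0.711)  len=0.7625
  (v3,v7,v2) [++-] → (-1.09748, 1.125, -0.711)–(-1.86, 1.125, -0.711)  len=0.7625
  (v2,v7,v6) [-+-] → (-1.09748, 1.125, -0.711)–(1.86, 1.125, -0.711)  len=2.9575
  (v6,v5,v4) [-+-] → (1.86, 0.663797, -0.711)–(1.86, -1.125, -0.711)  len=1.7888
  (v7,v5,v6) [++-] → (1.86, 0.663797, -0.711)–(1.86, 1.125, -0.711)  len=0.4612

Chained into 1 loop(s):
  loop 1: 8 segments, perimeter = 11.9400
Total perimeter = 11.940


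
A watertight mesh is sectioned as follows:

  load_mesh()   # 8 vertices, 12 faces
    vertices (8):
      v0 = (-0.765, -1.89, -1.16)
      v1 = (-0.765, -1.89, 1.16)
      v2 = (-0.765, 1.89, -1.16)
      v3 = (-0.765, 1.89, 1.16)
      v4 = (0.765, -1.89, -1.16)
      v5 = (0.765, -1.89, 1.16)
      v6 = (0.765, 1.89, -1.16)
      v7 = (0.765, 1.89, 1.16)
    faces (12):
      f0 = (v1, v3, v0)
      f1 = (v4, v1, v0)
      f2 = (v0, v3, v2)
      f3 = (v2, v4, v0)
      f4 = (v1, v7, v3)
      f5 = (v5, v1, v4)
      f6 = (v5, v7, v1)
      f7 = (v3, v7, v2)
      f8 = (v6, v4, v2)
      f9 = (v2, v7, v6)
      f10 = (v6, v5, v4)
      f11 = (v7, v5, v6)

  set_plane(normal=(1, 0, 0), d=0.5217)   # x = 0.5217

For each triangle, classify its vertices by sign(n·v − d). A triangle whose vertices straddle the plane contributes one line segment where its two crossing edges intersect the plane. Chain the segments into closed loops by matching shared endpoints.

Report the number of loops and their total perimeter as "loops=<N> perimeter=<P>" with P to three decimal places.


loops=1 perimeter=12.200

Straddling triangles (8 of 12):
  (v4,v1,v0) [+--] → (0.5217, -1.89, -0.791075)–(0.5217, -1.89, -1.16)  len=0.3689
  (v2,v4,v0) [-+-] → (0.5217, -1.28891, -1.16)–(0.5217, -1.89, -1.16)  len=0.6011
  (v1,v7,v3) [-+-] → (0.5217, 1.28891, 1.16)–(0.5217, 1.89, 1.16)  len=0.6011
  (v5,v1,v4) [+-+] → (0.5217, -1.89, 1.16)–(0.5217, -1.89, -0.791075)  len=1.9511
  (v5,v7,v1) [++-] → (0.5217, 1.28891, 1.16)–(0.5217, -1.89, 1.16)  len=3.1789
  (v3,v7,v2) [-+-] → (0.5217, 1.89, 1.16)–(0.5217, 1.89, 0.791075)  len=0.3689
  (v6,v4,v2) [++-] → (0.5217, -1.28891, -1.16)–(0.5217, 1.89, -1.16)  len=3.1789
  (v2,v7,v6) [-++] → (0.5217, 1.89, 0.791075)–(0.5217, 1.89, -1.16)  len=1.9511

Chained into 1 loop(s):
  loop 1: 8 segments, perimeter = 12.2000
Total perimeter = 12.200


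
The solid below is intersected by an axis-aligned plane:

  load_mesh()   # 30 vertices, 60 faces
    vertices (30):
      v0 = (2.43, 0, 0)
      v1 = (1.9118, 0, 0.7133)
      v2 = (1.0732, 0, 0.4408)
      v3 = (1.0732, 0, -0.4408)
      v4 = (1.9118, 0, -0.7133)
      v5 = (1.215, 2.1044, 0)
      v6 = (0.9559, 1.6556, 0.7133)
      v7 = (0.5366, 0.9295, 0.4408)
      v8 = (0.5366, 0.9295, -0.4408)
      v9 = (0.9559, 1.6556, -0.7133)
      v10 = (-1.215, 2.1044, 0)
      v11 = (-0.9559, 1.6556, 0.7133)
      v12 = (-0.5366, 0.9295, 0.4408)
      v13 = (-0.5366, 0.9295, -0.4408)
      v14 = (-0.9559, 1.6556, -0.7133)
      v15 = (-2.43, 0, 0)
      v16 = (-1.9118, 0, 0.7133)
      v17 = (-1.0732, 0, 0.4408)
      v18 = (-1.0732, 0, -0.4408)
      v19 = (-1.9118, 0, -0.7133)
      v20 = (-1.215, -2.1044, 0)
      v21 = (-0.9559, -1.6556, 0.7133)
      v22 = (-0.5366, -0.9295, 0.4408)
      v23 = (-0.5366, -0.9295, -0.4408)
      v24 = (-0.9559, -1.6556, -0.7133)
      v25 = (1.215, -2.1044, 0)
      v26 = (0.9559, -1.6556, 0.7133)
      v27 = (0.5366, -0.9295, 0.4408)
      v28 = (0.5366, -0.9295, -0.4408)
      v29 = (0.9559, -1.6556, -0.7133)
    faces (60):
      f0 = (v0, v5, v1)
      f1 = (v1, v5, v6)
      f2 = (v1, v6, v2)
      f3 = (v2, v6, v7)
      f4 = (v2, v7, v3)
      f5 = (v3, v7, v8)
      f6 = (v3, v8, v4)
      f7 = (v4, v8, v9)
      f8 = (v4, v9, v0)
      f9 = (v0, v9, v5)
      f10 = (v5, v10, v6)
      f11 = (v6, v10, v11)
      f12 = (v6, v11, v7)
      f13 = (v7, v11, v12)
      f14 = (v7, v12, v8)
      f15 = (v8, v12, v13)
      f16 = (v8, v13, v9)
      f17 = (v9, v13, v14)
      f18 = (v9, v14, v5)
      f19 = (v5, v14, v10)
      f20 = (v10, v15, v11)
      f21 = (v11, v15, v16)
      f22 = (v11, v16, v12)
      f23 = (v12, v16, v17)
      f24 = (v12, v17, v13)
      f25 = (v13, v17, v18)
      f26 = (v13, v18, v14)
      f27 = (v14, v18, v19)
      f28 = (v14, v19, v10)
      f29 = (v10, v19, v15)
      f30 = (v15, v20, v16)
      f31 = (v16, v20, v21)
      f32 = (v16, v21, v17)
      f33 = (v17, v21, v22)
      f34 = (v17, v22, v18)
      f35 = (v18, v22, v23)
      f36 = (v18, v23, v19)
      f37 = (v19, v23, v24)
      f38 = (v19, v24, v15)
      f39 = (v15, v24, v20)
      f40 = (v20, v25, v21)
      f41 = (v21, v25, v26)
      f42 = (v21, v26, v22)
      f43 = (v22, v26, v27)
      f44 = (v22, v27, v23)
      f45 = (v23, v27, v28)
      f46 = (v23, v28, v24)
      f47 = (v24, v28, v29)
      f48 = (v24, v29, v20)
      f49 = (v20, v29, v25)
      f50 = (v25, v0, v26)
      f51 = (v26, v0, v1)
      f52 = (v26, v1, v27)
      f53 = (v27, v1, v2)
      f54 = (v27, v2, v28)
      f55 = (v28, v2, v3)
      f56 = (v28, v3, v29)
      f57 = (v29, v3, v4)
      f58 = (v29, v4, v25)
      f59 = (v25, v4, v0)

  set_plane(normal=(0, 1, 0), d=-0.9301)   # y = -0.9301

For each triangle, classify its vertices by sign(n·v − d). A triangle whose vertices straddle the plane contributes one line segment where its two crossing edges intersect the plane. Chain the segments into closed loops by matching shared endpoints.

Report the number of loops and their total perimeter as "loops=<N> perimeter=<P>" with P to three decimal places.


loops=1 perimeter=9.198

Straddling triangles (18 of 60):
  (v15,v20,v16) [+-+] → (-1.893, -0.9301, 0)–(-1.60383, -0.9301, 0.398037)  len=0.4920
  (v16,v20,v21) [+--] → (-1.60383, -0.9301, 0.398037)–(-1.37478, -0.9301, 0.7133)  len=0.3897
  (v16,v21,v17) [+-+] → (-1.37478, -0.9301, 0.7133)–(-1.0073, -0.9301, 0.593888)  len=0.3864
  (v17,v21,v22) [+-+] → (-1.0073, -0.9301, 0.593888)–(-0.536946, -0.9301, 0.441025)  len=0.4946
  (v19,v23,v24) [++-] → (-0.536946, -0.9301, -0.441025)–(-1.37478, -0.9301, -0.7133)  len=0.8810
  (v19,v24,v15) [+-+] → (-1.37478, -0.9301, -0.7133)–(-1.60186, -0.9301, -0.400725)  len=0.3864
  (v15,v24,v20) [+--] → (-1.60186, -0.9301, -0.400725)–(-1.893, -0.9301, 0)  len=0.4953
  (v21,v26,v22) [--+] → (-0.535367, -0.9301, 0.441025)–(-0.536946, -0.9301, 0.441025)  len=0.0016
  (v22,v26,v27) [+-+] → (-0.535367, -0.9301, 0.441025)–(0.536946, -0.9301, 0.441025)  len=1.0723
  (v23,v28,v24) [++-] → (0.535367, -0.9301, -0.441025)–(-0.536946, -0.9301, -0.441025)  len=1.0723
  (v24,v28,v29) [-+-] → (0.535367, -0.9301, -0.441025)–(0.536946, -0.9301, -0.441025)  len=0.0016
  (v25,v0,v26) [-+-] → (1.893, -0.9301, 0)–(1.60186, -0.9301, 0.400725)  len=0.4953
  (v26,v0,v1) [-++] → (1.60186, -0.9301, 0.400725)–(1.37478, -0.9301, 0.7133)  len=0.3864
  (v26,v1,v27) [-++] → (1.37478, -0.9301, 0.7133)–(0.536946, -0.9301, 0.441025)  len=0.8810
  (v28,v3,v29) [++-] → (1.0073, -0.9301, -0.593888)–(0.536946, -0.9301, -0.441025)  len=0.4946
  (v29,v3,v4) [-++] → (1.0073, -0.9301, -0.593888)–(1.37478, -0.9301, -0.7133)  len=0.3864
  (v29,v4,v25) [-+-] → (1.37478, -0.9301, -0.7133)–(1.60383, -0.9301, -0.398037)  len=0.3897
  (v25,v4,v0) [-++] → (1.60383, -0.9301, -0.398037)–(1.893, -0.9301, 0)  len=0.4920

Chained into 1 loop(s):
  loop 1: 18 segments, perimeter = 9.1983
Total perimeter = 9.198


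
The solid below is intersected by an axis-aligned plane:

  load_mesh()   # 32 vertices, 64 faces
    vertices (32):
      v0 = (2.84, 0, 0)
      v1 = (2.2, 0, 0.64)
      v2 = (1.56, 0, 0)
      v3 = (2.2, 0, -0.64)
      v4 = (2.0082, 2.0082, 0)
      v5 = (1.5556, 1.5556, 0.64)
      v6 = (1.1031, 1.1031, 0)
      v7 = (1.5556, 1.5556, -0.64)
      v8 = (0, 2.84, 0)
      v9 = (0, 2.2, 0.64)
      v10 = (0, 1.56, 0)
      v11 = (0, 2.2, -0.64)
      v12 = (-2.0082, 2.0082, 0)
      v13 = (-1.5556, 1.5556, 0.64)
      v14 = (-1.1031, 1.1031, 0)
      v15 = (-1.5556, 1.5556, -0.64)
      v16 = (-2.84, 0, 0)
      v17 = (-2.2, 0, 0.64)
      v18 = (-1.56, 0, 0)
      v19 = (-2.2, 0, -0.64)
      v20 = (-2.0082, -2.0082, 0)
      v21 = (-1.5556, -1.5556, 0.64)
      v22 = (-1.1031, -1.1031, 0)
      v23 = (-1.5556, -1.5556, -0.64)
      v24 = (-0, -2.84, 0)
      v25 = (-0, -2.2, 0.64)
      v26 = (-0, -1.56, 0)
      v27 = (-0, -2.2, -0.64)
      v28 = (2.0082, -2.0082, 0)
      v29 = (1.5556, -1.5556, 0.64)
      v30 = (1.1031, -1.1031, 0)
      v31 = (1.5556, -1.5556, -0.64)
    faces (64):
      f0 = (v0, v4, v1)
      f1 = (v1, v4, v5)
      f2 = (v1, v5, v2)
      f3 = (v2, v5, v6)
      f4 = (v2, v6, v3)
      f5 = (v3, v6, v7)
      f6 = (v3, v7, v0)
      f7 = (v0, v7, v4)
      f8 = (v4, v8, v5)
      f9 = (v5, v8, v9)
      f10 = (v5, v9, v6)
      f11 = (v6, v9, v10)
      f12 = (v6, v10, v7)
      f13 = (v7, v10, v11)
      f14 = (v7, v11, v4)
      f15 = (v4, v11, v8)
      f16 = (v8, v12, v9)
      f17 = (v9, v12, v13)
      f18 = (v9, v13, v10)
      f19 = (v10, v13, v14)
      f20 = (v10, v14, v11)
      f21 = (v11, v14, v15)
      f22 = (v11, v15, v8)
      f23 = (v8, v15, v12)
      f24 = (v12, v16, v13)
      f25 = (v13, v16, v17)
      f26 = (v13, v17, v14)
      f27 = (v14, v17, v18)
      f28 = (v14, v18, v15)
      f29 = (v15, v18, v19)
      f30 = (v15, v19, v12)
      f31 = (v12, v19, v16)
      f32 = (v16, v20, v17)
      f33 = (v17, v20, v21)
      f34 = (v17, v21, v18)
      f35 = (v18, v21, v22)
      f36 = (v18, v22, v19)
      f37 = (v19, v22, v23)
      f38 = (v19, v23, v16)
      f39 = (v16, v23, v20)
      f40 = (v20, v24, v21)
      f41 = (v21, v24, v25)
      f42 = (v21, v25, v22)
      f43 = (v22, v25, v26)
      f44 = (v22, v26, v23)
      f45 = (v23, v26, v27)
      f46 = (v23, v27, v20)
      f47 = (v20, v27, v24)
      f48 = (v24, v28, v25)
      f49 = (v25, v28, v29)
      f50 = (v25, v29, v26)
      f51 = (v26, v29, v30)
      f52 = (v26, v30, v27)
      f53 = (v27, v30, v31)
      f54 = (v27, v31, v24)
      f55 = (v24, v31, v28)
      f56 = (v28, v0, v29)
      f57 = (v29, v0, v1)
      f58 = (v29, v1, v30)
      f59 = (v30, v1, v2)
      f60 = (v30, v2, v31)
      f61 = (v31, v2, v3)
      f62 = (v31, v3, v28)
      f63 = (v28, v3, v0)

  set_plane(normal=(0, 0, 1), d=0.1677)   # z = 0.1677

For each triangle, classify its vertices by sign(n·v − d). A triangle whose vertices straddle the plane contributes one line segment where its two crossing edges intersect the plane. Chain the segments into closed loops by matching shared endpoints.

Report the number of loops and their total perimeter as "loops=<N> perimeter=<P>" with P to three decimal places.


loops=2 perimeter=26.941

Straddling triangles (32 of 64):
  (v0,v4,v1) [--+] → (2.05846, 1.48199, 0.1677)–(2.6723, 0, 0.1677)  len=1.6041
  (v1,v4,v5) [+-+] → (2.05846, 1.48199, 0.1677)–(1.8896, 1.8896, 0.1677)  len=0.4412
  (v1,v5,v2) [++-] → (1.55885, 0.407616, 0.1677)–(1.7277, 0, 0.1677)  len=0.4412
  (v2,v5,v6) [-+-] → (1.55885, 0.407616, 0.1677)–(1.22167, 1.22167, 0.1677)  len=0.8811
  (v4,v8,v5) [--+] → (0.407616, 2.50345, 0.1677)–(1.8896, 1.8896, 0.1677)  len=1.6041
  (v5,v8,v9) [+-+] → (0.407616, 2.50345, 0.1677)–(0, 2.6723, 0.1677)  len=0.4412
  (v5,v9,v6) [++-] → (0.814053, 1.39052, 0.1677)–(1.22167, 1.22167, 0.1677)  len=0.4412
  (v6,v9,v10) [-+-] → (0.814053, 1.39052, 0.1677)–(0, 1.7277, 0.1677)  len=0.8811
  (v8,v12,v9) [--+] → (-1.48199, 2.05846, 0.1677)–(0, 2.6723, 0.1677)  len=1.6041
  (v9,v12,v13) [+-+] → (-1.48199, 2.05846, 0.1677)–(-1.8896, 1.8896, 0.1677)  len=0.4412
  (v9,v13,v10) [++-] → (-0.407616, 1.55885, 0.1677)–(0, 1.7277, 0.1677)  len=0.4412
  (v10,v13,v14) [-+-] → (-0.407616, 1.55885, 0.1677)–(-1.22167, 1.22167, 0.1677)  len=0.8811
  (v12,v16,v13) [--+] → (-2.50345, 0.407616, 0.1677)–(-1.8896, 1.8896, 0.1677)  len=1.6041
  (v13,v16,v17) [+-+] → (-2.50345, 0.407616, 0.1677)–(-2.6723, 0, 0.1677)  len=0.4412
  (v13,v17,v14) [++-] → (-1.39052, 0.814053, 0.1677)–(-1.22167, 1.22167, 0.1677)  len=0.4412
  (v14,v17,v18) [-+-] → (-1.39052, 0.814053, 0.1677)–(-1.7277, 0, 0.1677)  len=0.8811
  (v16,v20,v17) [--+] → (-2.05846, -1.48199, 0.1677)–(-2.6723, 0, 0.1677)  len=1.6041
  (v17,v20,v21) [+-+] → (-2.05846, -1.48199, 0.1677)–(-1.8896, -1.8896, 0.1677)  len=0.4412
  (v17,v21,v18) [++-] → (-1.55885, -0.407616, 0.1677)–(-1.7277, 0, 0.1677)  len=0.4412
  (v18,v21,v22) [-+-] → (-1.55885, -0.407616, 0.1677)–(-1.22167, -1.22167, 0.1677)  len=0.8811
  (v20,v24,v21) [--+] → (-0.407616, -2.50345, 0.1677)–(-1.8896, -1.8896, 0.1677)  len=1.6041
  (v21,v24,v25) [+-+] → (-0.407616, -2.50345, 0.1677)–(0, -2.6723, 0.1677)  len=0.4412
  (v21,v25,v22) [++-] → (-0.814053, -1.39052, 0.1677)–(-1.22167, -1.22167, 0.1677)  len=0.4412
  (v22,v25,v26) [-+-] → (-0.814053, -1.39052, 0.1677)–(0, -1.7277, 0.1677)  len=0.8811
  (v24,v28,v25) [--+] → (1.48199, -2.05846, 0.1677)–(0, -2.6723, 0.1677)  len=1.6041
  (v25,v28,v29) [+-+] → (1.48199, -2.05846, 0.1677)–(1.8896, -1.8896, 0.1677)  len=0.4412
  (v25,v29,v26) [++-] → (0.407616, -1.55885, 0.1677)–(0, -1.7277, 0.1677)  len=0.4412
  (v26,v29,v30) [-+-] → (0.407616, -1.55885, 0.1677)–(1.22167, -1.22167, 0.1677)  len=0.8811
  (v28,v0,v29) [--+] → (2.50345, -0.407616, 0.1677)–(1.8896, -1.8896, 0.1677)  len=1.6041
  (v29,v0,v1) [+-+] → (2.50345, -0.407616, 0.1677)–(2.6723, 0, 0.1677)  len=0.4412
  (v29,v1,v30) [++-] → (1.39052, -0.814053, 0.1677)–(1.22167, -1.22167, 0.1677)  len=0.4412
  (v30,v1,v2) [-+-] → (1.39052, -0.814053, 0.1677)–(1.7277, 0, 0.1677)  len=0.8811

Chained into 2 loop(s):
  loop 1: 16 segments, perimeter = 16.3623
  loop 2: 16 segments, perimeter = 10.5786
Total perimeter = 26.941


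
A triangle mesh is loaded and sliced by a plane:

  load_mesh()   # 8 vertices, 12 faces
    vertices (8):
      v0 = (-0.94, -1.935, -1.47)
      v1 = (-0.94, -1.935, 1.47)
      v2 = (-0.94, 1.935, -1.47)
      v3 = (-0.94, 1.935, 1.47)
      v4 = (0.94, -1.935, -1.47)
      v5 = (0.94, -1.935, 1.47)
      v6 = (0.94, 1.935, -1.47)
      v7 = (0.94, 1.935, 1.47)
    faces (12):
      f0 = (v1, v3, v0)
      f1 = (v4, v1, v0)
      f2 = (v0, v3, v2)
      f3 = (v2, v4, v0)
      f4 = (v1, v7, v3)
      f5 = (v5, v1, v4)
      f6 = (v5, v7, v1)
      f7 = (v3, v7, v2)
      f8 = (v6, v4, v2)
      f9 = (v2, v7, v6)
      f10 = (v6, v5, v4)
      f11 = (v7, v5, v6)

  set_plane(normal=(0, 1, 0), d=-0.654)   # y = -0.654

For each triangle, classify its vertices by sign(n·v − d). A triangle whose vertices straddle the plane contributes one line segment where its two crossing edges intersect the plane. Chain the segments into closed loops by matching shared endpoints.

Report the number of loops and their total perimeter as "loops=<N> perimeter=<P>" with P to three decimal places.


loops=1 perimeter=9.640

Straddling triangles (8 of 12):
  (v1,v3,v0) [-+-] → (-0.94, -0.654, 1.47)–(-0.94, -0.654, -0.496837)  len=1.9668
  (v0,v3,v2) [-++] → (-0.94, -0.654, -0.496837)–(-0.94, -0.654, -1.47)  len=0.9732
  (v2,v4,v0) [+--] → (0.317705, -0.654, -1.47)–(-0.94, -0.654, -1.47)  len=1.2577
  (v1,v7,v3) [-++] → (-0.317705, -0.654, 1.47)–(-0.94, -0.654, 1.47)  len=0.6223
  (v5,v7,v1) [-+-] → (0.94, -0.654, 1.47)–(-0.317705, -0.654, 1.47)  len=1.2577
  (v6,v4,v2) [+-+] → (0.94, -0.654, -1.47)–(0.317705, -0.654, -1.47)  len=0.6223
  (v6,v5,v4) [+--] → (0.94, -0.654, 0.496837)–(0.94, -0.654, -1.47)  len=1.9668
  (v7,v5,v6) [+-+] → (0.94, -0.654, 1.47)–(0.94, -0.654, 0.496837)  len=0.9732

Chained into 1 loop(s):
  loop 1: 8 segments, perimeter = 9.6400
Total perimeter = 9.640
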